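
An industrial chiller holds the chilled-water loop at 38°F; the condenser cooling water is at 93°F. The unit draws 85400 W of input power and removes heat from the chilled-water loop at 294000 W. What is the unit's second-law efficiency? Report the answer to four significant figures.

COP_actual = Q̇_C/Ẇ = 294000/85400 = 3.443.
In absolute terms T_C = 276.48 K and T_H = 307.04 K, so ΔT = 30.56 K.
COP_Carnot = T_C/ΔT = 276.48/30.56 = 9.049.
η_II = COP_actual/COP_Carnot = 3.443/9.049 = 0.3805.

0.3805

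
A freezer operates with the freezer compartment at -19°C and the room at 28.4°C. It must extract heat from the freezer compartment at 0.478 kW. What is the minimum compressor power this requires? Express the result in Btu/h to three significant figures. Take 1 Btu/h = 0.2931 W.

In absolute terms T_C = 254.15 K and T_H = 301.55 K, so ΔT = 47.40 K.
COP_Carnot = T_C/ΔT = 254.15/47.40 = 5.362.
Ẇ_min = Q̇/COP_Carnot = 0.4780/5.362 = 0.08915 kW = 304.2 Btu/h.

304 Btu/h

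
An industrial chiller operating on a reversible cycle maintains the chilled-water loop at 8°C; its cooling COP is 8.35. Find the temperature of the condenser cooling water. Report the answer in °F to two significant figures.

110 °F

COP_R = T_C/(T_H − T_C) gives T_H − T_C = T_C/COP.
With T_C = 281.15 K, T_H = 281.15 × (1 + 1/8.35) = 314.82 K.
Converting, 314.82 K = 107.01°F.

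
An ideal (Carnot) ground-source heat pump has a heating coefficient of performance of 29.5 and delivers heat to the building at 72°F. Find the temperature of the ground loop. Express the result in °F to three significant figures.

54.0 °F

COP_HP = T_H/(T_H − T_C) gives T_H − T_C = T_H/COP.
With T_H = 295.37 K, T_C = 295.37 × (1 − 1/29.5) = 285.36 K.
Converting, 285.36 K = 53.98°F.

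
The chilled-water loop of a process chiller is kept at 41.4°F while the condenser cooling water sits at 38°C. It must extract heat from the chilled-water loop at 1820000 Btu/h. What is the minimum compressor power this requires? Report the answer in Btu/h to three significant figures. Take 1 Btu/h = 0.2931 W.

In absolute terms T_C = 278.37 K and T_H = 311.15 K, so ΔT = 32.78 K.
COP_Carnot = T_C/ΔT = 278.37/32.78 = 8.493.
Ẇ_min = Q̇/COP_Carnot = 1820000/8.493 = 214300 Btu/h.

214000 Btu/h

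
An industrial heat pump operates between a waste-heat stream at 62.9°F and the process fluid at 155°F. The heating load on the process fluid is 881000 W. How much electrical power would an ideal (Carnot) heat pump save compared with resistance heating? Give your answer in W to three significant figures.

749000 W

In absolute terms T_C = 290.32 K and T_H = 341.48 K, so ΔT = 51.17 K.
COP_Carnot = T_H/ΔT = 341.48/51.17 = 6.674.
Resistance heating needs Ẇ_res = Q̇_H = 881000 W; the reversible heat pump needs only Ẇ_hp = Q̇_H/COP = 132000 W.
Saving = 881000 − 132000 = 749000 W.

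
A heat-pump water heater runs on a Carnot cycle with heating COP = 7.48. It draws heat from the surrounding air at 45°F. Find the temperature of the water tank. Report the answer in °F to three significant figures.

COP_HP = T_H/(T_H − T_C) rearranges to T_H = COP·T_C/(COP − 1).
With T_C = 280.37 K, T_H = 7.48 × 280.37/6.480 = 323.64 K.
Converting, 323.64 K = 122.88°F.

123 °F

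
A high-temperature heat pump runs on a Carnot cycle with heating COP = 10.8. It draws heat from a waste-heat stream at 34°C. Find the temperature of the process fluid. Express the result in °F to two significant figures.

COP_HP = T_H/(T_H − T_C) rearranges to T_H = COP·T_C/(COP − 1).
With T_C = 307.15 K, T_H = 10.8 × 307.15/9.800 = 338.49 K.
Converting, 338.49 K = 149.62°F.

150 °F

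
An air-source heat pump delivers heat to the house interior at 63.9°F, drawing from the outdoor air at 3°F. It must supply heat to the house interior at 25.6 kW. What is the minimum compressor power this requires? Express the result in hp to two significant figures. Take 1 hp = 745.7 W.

4.0 hp

In absolute terms T_C = 257.04 K and T_H = 290.87 K, so ΔT = 33.83 K.
COP_Carnot = T_H/ΔT = 290.87/33.83 = 8.597.
Ẇ_min = Q̇/COP_Carnot = 25.60/8.597 = 2.978 kW = 3.993 hp.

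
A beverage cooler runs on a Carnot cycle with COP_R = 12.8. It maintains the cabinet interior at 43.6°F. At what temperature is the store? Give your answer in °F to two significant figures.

83 °F

COP_R = T_C/(T_H − T_C) gives T_H − T_C = T_C/COP.
With T_C = 279.59 K, T_H = 279.59 × (1 + 1/12.8) = 301.44 K.
Converting, 301.44 K = 82.92°F.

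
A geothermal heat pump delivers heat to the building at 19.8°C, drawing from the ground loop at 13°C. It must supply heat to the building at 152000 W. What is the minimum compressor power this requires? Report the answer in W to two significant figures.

In absolute terms T_C = 286.15 K and T_H = 292.95 K, so ΔT = 6.800 K.
COP_Carnot = T_H/ΔT = 292.95/6.800 = 43.08.
Ẇ_min = Q̇/COP_Carnot = 152000/43.08 = 3528 W.

3500 W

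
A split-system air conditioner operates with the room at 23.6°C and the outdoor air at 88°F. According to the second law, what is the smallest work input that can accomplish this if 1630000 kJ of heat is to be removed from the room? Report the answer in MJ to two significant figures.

In absolute terms T_C = 296.75 K and T_H = 304.26 K, so ΔT = 7.511 K.
The reversible limit is COP_R = T_C/ΔT = 39.51, so W_min = Q_C/COP = Q_C·ΔT/T_C.
W_min = 1630000 × 7.511/296.75 = 41260 kJ = 41.26 MJ.

41 MJ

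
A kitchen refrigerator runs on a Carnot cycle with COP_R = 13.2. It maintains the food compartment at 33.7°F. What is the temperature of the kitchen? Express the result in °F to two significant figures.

COP_R = T_C/(T_H − T_C) gives T_H − T_C = T_C/COP.
With T_C = 274.09 K, T_H = 274.09 × (1 + 1/13.2) = 294.86 K.
Converting, 294.86 K = 71.08°F.

71 °F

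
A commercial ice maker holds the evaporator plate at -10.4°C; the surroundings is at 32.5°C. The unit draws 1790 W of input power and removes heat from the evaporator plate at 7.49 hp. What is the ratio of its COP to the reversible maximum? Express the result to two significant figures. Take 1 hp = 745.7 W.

Converting, Q̇_C = 7.490 hp = 5585 W, so COP_actual = Q̇_C/Ẇ = 5585/1790 = 3.120.
In absolute terms T_C = 262.75 K and T_H = 305.65 K, so ΔT = 42.90 K.
COP_Carnot = T_C/ΔT = 262.75/42.90 = 6.125.
η_II = COP_actual/COP_Carnot = 3.120/6.125 = 0.5095.

0.51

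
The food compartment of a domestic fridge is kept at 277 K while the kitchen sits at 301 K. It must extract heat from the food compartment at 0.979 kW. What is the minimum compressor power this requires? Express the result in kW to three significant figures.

0.0848 kW

The reservoir spacing is ΔT = 301 − 277 = 24.00 K.
COP_Carnot = T_C/ΔT = 277.00/24.00 = 11.54.
Ẇ_min = Q̇/COP_Carnot = 0.9790/11.54 = 0.08482 kW.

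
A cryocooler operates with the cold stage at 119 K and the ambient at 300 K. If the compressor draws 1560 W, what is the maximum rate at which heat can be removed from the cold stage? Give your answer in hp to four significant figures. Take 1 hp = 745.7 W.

1.375 hp

The reservoir spacing is ΔT = 300 − 119 = 181.0 K.
COP_Carnot = T_C/ΔT = 119.00/181.0 = 0.6575.
Q̇_max = COP_Carnot × Ẇ = 0.6575 × 1560 W = 1026 W = 1.375 hp.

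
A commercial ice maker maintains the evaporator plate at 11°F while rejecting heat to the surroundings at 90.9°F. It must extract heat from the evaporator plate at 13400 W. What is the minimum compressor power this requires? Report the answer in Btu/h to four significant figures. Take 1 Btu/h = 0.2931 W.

7761 Btu/h

In absolute terms T_C = 261.48 K and T_H = 305.87 K, so ΔT = 44.39 K.
COP_Carnot = T_C/ΔT = 261.48/44.39 = 5.891.
Ẇ_min = Q̇/COP_Carnot = 13400/5.891 = 2275 W = 7761 Btu/h.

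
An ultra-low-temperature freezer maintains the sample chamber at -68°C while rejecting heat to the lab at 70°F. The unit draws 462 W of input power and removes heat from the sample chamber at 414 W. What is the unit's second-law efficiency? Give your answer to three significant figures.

COP_actual = Q̇_C/Ẇ = 414.0/462.0 = 0.8961.
In absolute terms T_C = 205.15 K and T_H = 294.26 K, so ΔT = 89.11 K.
COP_Carnot = T_C/ΔT = 205.15/89.11 = 2.302.
η_II = COP_actual/COP_Carnot = 0.8961/2.302 = 0.3892.

0.389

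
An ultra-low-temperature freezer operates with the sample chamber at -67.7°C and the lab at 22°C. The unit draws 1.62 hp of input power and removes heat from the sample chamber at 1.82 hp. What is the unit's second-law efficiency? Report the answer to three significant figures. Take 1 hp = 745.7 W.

0.491

COP_actual = Q̇_C/Ẇ = 1.820/1.620 = 1.123.
In absolute terms T_C = 205.45 K and T_H = 295.15 K, so ΔT = 89.70 K.
COP_Carnot = T_C/ΔT = 205.45/89.70 = 2.290.
η_II = COP_actual/COP_Carnot = 1.123/2.290 = 0.4905.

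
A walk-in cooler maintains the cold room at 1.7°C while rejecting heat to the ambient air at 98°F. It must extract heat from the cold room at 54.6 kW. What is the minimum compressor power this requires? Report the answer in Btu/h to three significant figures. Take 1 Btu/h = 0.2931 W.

In absolute terms T_C = 274.85 K and T_H = 309.82 K, so ΔT = 34.97 K.
COP_Carnot = T_C/ΔT = 274.85/34.97 = 7.860.
Ẇ_min = Q̇/COP_Carnot = 54.60/7.860 = 6.946 kW = 23700 Btu/h.

23700 Btu/h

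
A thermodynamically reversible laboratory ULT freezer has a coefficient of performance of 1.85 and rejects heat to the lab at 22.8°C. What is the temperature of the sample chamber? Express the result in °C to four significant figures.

For a Carnot refrigerator COP_R = T_C/(T_H − T_C), so T_C = COP·T_H/(1 + COP).
With T_H = 295.95 K, T_C = 1.85 × 295.95/2.850 = 192.11 K.
Converting, 192.11 K = -81.04°C.

-81.04 °C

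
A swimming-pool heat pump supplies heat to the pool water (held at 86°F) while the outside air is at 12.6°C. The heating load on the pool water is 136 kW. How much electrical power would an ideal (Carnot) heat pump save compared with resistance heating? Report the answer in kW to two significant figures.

In absolute terms T_C = 285.75 K and T_H = 303.15 K, so ΔT = 17.40 K.
COP_Carnot = T_H/ΔT = 303.15/17.40 = 17.42.
Resistance heating needs Ẇ_res = Q̇_H = 136.0 kW; the reversible heat pump needs only Ẇ_hp = Q̇_H/COP = 7.806 kW.
Saving = 136.0 − 7.806 = 128.2 kW.

130 kW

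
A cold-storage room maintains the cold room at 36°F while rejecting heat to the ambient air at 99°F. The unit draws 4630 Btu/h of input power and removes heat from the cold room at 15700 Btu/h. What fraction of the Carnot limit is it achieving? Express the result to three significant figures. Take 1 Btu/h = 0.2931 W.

COP_actual = Q̇_C/Ẇ = 15700/4630 = 3.391.
In absolute terms T_C = 275.37 K and T_H = 310.37 K, so ΔT = 35.00 K.
COP_Carnot = T_C/ΔT = 275.37/35.00 = 7.868.
η_II = COP_actual/COP_Carnot = 3.391/7.868 = 0.4310.

0.431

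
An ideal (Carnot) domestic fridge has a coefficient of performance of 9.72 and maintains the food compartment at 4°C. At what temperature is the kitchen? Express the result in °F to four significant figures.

COP_R = T_C/(T_H − T_C) gives T_H − T_C = T_C/COP.
With T_C = 277.15 K, T_H = 277.15 × (1 + 1/9.72) = 305.66 K.
Converting, 305.66 K = 90.52°F.

90.52 °F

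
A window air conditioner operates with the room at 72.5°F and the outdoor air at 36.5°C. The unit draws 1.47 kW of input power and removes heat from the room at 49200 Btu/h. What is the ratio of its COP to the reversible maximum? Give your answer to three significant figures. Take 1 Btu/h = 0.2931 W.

Converting, Q̇_C = 49200 Btu/h = 14.42 kW, so COP_actual = Q̇_C/Ẇ = 14.42/1.470 = 9.810.
In absolute terms T_C = 295.65 K and T_H = 309.65 K, so ΔT = 14.00 K.
COP_Carnot = T_C/ΔT = 295.65/14.00 = 21.12.
η_II = COP_actual/COP_Carnot = 9.810/21.12 = 0.4645.

0.465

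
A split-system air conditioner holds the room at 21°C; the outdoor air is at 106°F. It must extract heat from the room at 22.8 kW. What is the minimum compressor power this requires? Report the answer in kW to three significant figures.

1.56 kW

In absolute terms T_C = 294.15 K and T_H = 314.26 K, so ΔT = 20.11 K.
COP_Carnot = T_C/ΔT = 294.15/20.11 = 14.63.
Ẇ_min = Q̇/COP_Carnot = 22.80/14.63 = 1.559 kW.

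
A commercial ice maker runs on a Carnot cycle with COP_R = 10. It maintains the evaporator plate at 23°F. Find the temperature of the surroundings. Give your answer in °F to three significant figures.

COP_R = T_C/(T_H − T_C) gives T_H − T_C = T_C/COP.
With T_C = 268.15 K, T_H = 268.15 × (1 + 1/10) = 294.96 K.
Converting, 294.96 K = 71.27°F.

71.3 °F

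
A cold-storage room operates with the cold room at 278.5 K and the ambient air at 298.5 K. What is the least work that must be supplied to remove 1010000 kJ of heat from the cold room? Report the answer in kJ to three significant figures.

The reservoir spacing is ΔT = 298.5 − 278.5 = 20.00 K.
The reversible limit is COP_R = T_C/ΔT = 13.93, so W_min = Q_C/COP = Q_C·ΔT/T_C.
W_min = 1010000 × 20.00/278.50 = 72530 kJ.

72500 kJ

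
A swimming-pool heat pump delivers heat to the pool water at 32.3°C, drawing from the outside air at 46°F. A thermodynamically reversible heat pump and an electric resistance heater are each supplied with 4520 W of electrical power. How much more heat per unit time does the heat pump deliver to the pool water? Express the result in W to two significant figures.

In absolute terms T_C = 280.93 K and T_H = 305.45 K, so ΔT = 24.52 K.
COP_Carnot = T_H/ΔT = 305.45/24.52 = 12.46.
The heat pump delivers Q̇_H = COP × Ẇ = 56300 W; the resistance heater delivers Ẇ = 4520 W.
Extra = (COP − 1)·Ẇ = 51780 W.

52000 W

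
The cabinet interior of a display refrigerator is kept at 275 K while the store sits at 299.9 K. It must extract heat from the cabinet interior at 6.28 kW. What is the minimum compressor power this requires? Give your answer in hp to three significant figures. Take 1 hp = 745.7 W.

The reservoir spacing is ΔT = 299.9 − 275 = 24.90 K.
COP_Carnot = T_C/ΔT = 275.00/24.90 = 11.04.
Ẇ_min = Q̇/COP_Carnot = 6.280/11.04 = 0.5686 kW = 0.7625 hp.

0.763 hp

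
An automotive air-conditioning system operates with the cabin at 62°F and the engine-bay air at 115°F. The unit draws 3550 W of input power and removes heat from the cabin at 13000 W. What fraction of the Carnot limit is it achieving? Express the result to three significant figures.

COP_actual = Q̇_C/Ẇ = 13000/3550 = 3.662.
In absolute terms T_C = 289.82 K and T_H = 319.26 K, so ΔT = 29.44 K.
COP_Carnot = T_C/ΔT = 289.82/29.44 = 9.843.
η_II = COP_actual/COP_Carnot = 3.662/9.843 = 0.3720.

0.372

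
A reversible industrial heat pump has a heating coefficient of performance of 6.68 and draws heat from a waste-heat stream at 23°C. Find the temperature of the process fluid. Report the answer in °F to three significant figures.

COP_HP = T_H/(T_H − T_C) rearranges to T_H = COP·T_C/(COP − 1).
With T_C = 296.15 K, T_H = 6.68 × 296.15/5.680 = 348.29 K.
Converting, 348.29 K = 167.25°F.

167 °F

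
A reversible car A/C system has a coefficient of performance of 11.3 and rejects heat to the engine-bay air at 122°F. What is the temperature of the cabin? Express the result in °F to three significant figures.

For a Carnot refrigerator COP_R = T_C/(T_H − T_C), so T_C = COP·T_H/(1 + COP).
With T_H = 323.15 K, T_C = 11.3 × 323.15/12.30 = 296.88 K.
Converting, 296.88 K = 74.71°F.

74.7 °F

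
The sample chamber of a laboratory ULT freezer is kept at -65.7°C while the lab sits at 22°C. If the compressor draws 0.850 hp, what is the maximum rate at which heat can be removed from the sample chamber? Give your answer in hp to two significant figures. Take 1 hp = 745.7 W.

In absolute terms T_C = 207.45 K and T_H = 295.15 K, so ΔT = 87.70 K.
COP_Carnot = T_C/ΔT = 207.45/87.70 = 2.365.
Q̇_max = COP_Carnot × Ẇ = 2.365 × 0.8500 hp = 2.011 hp.

2.0 hp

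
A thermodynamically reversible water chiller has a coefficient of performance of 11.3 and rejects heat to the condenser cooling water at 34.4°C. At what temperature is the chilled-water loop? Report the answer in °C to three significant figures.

For a Carnot refrigerator COP_R = T_C/(T_H − T_C), so T_C = COP·T_H/(1 + COP).
With T_H = 307.55 K, T_C = 11.3 × 307.55/12.30 = 282.55 K.
Converting, 282.55 K = 9.40°C.

9.40 °C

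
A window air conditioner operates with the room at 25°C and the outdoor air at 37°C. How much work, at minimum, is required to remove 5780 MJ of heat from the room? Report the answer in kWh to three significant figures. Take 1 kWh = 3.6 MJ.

64.6 kWh

In absolute terms T_C = 298.15 K and T_H = 310.15 K, so ΔT = 12.00 K.
The reversible limit is COP_R = T_C/ΔT = 24.85, so W_min = Q_C/COP = Q_C·ΔT/T_C.
W_min = 5780 × 12.00/298.15 = 232.6 MJ = 64.62 kWh.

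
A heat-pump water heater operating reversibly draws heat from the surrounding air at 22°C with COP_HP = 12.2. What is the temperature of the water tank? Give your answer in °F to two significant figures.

COP_HP = T_H/(T_H − T_C) rearranges to T_H = COP·T_C/(COP − 1).
With T_C = 295.15 K, T_H = 12.2 × 295.15/11.20 = 321.50 K.
Converting, 321.50 K = 119.03°F.

120 °F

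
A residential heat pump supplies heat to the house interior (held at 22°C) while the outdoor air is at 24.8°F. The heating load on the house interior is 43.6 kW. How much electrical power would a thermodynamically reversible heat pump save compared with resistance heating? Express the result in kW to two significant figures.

In absolute terms T_C = 269.15 K and T_H = 295.15 K, so ΔT = 26.00 K.
COP_Carnot = T_H/ΔT = 295.15/26.00 = 11.35.
Resistance heating needs Ẇ_res = Q̇_H = 43.60 kW; the reversible heat pump needs only Ẇ_hp = Q̇_H/COP = 3.841 kW.
Saving = 43.60 − 3.841 = 39.76 kW.

40 kW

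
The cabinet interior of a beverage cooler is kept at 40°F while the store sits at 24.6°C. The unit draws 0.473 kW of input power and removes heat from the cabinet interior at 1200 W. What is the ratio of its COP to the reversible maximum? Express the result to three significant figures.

0.184

Converting, Q̇_C = 1200 W = 1.200 kW, so COP_actual = Q̇_C/Ẇ = 1.200/0.4730 = 2.537.
In absolute terms T_C = 277.59 K and T_H = 297.75 K, so ΔT = 20.16 K.
COP_Carnot = T_C/ΔT = 277.59/20.16 = 13.77.
η_II = COP_actual/COP_Carnot = 2.537/13.77 = 0.1842.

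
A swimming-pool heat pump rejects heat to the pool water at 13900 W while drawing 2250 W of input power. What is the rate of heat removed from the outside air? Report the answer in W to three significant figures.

11700 W

For a cyclic device the first law requires Q̇_H = Q̇_C + Ẇ.
Q̇_C = Q̇_H − Ẇ = 11650 W.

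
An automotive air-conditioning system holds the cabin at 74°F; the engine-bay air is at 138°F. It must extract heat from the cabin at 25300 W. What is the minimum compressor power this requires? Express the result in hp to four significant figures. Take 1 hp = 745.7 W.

4.069 hp

In absolute terms T_C = 296.48 K and T_H = 332.04 K, so ΔT = 35.56 K.
COP_Carnot = T_C/ΔT = 296.48/35.56 = 8.339.
Ẇ_min = Q̇/COP_Carnot = 25300/8.339 = 3034 W = 4.069 hp.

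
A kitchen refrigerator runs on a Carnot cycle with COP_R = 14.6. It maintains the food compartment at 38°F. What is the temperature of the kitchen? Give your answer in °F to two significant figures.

72 °F

COP_R = T_C/(T_H − T_C) gives T_H − T_C = T_C/COP.
With T_C = 276.48 K, T_H = 276.48 × (1 + 1/14.6) = 295.42 K.
Converting, 295.42 K = 72.09°F.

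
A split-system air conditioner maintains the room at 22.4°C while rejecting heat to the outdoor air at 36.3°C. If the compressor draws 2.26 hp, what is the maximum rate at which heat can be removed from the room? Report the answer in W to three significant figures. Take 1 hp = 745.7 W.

35800 W

In absolute terms T_C = 295.55 K and T_H = 309.45 K, so ΔT = 13.90 K.
COP_Carnot = T_C/ΔT = 295.55/13.90 = 21.26.
Q̇_max = COP_Carnot × Ẇ = 21.26 × 2.260 hp = 48.05 hp = 35830 W.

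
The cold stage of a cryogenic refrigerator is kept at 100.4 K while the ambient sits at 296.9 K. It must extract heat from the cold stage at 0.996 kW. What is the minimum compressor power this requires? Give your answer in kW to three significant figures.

The reservoir spacing is ΔT = 296.9 − 100.4 = 196.5 K.
COP_Carnot = T_C/ΔT = 100.40/196.5 = 0.5109.
Ẇ_min = Q̇/COP_Carnot = 0.9960/0.5109 = 1.949 kW.

1.95 kW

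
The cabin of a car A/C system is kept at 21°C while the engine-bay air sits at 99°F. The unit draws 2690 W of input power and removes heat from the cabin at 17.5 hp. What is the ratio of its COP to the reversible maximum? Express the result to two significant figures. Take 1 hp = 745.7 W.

Converting, Q̇_C = 17.50 hp = 13050 W, so COP_actual = Q̇_C/Ẇ = 13050/2690 = 4.851.
In absolute terms T_C = 294.15 K and T_H = 310.37 K, so ΔT = 16.22 K.
COP_Carnot = T_C/ΔT = 294.15/16.22 = 18.13.
η_II = COP_actual/COP_Carnot = 4.851/18.13 = 0.2675.

0.27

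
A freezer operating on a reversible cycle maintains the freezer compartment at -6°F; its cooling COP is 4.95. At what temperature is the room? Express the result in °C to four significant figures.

29.81 °C

COP_R = T_C/(T_H − T_C) gives T_H − T_C = T_C/COP.
With T_C = 252.04 K, T_H = 252.04 × (1 + 1/4.95) = 302.96 K.
Converting, 302.96 K = 29.81°C.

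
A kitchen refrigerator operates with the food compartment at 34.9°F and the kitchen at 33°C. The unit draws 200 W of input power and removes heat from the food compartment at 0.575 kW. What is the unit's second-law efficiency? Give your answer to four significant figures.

0.3284

Converting, Q̇_C = 0.5750 kW = 575.0 W, so COP_actual = Q̇_C/Ẇ = 575.0/200.0 = 2.875.
In absolute terms T_C = 274.76 K and T_H = 306.15 K, so ΔT = 31.39 K.
COP_Carnot = T_C/ΔT = 274.76/31.39 = 8.753.
η_II = COP_actual/COP_Carnot = 2.875/8.753 = 0.3284.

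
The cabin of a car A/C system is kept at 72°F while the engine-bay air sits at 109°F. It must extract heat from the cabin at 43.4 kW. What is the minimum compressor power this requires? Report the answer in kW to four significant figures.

In absolute terms T_C = 295.37 K and T_H = 315.93 K, so ΔT = 20.56 K.
COP_Carnot = T_C/ΔT = 295.37/20.56 = 14.37.
Ẇ_min = Q̇/COP_Carnot = 43.40/14.37 = 3.020 kW.

3.020 kW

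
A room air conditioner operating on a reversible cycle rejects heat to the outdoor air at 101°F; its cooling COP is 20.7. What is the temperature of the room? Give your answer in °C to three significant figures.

For a Carnot refrigerator COP_R = T_C/(T_H − T_C), so T_C = COP·T_H/(1 + COP).
With T_H = 311.48 K, T_C = 20.7 × 311.48/21.70 = 297.13 K.
Converting, 297.13 K = 23.98°C.

24.0 °C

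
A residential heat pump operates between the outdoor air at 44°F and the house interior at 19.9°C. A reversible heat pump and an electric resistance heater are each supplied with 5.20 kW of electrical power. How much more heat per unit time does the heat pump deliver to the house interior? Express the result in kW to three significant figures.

In absolute terms T_C = 279.82 K and T_H = 293.05 K, so ΔT = 13.23 K.
COP_Carnot = T_H/ΔT = 293.05/13.23 = 22.14.
The heat pump delivers Q̇_H = COP × Ẇ = 115.2 kW; the resistance heater delivers Ẇ = 5.200 kW.
Extra = (COP − 1)·Ẇ = 110.0 kW.

110 kW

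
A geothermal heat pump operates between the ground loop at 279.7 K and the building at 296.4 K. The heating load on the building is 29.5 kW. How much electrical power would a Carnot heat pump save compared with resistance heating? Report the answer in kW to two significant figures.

28 kW

The reservoir spacing is ΔT = 296.4 − 279.7 = 16.70 K.
COP_Carnot = T_H/ΔT = 296.40/16.70 = 17.75.
Resistance heating needs Ẇ_res = Q̇_H = 29.50 kW; the reversible heat pump needs only Ẇ_hp = Q̇_H/COP = 1.662 kW.
Saving = 29.50 − 1.662 = 27.84 kW.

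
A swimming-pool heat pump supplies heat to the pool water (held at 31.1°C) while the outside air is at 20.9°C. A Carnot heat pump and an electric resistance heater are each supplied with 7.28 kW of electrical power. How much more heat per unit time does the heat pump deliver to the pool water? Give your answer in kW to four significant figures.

In absolute terms T_C = 294.05 K and T_H = 304.25 K, so ΔT = 10.20 K.
COP_Carnot = T_H/ΔT = 304.25/10.20 = 29.83.
The heat pump delivers Q̇_H = COP × Ẇ = 217.2 kW; the resistance heater delivers Ẇ = 7.280 kW.
Extra = (COP − 1)·Ẇ = 209.9 kW.

209.9 kW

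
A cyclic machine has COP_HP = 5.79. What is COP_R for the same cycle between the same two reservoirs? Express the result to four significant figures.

4.790

Since Q_H = Q_C + W for any cycle, COP_R = Q_C/W = Q_H/W − 1.
COP_R = 5.79 − 1 = 4.79.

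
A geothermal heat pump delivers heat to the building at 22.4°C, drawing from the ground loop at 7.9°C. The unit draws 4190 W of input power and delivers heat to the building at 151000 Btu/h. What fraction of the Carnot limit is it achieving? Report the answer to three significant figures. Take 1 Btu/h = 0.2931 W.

Converting, Q̇_H = 151000 Btu/h = 44260 W, so COP_actual = Q̇_H/Ẇ = 44260/4190 = 10.56.
In absolute terms T_C = 281.05 K and T_H = 295.55 K, so ΔT = 14.50 K.
COP_Carnot = T_H/ΔT = 295.55/14.50 = 20.38.
η_II = COP_actual/COP_Carnot = 10.56/20.38 = 0.5182.

0.518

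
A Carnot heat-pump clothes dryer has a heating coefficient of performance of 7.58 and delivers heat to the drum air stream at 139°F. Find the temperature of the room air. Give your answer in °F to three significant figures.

60.0 °F

COP_HP = T_H/(T_H − T_C) gives T_H − T_C = T_H/COP.
With T_H = 332.59 K, T_C = 332.59 × (1 − 1/7.58) = 288.72 K.
Converting, 288.72 K = 60.02°F.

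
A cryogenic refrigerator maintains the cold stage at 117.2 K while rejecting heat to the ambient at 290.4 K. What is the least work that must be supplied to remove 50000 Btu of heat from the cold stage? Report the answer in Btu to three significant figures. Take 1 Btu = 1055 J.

The reservoir spacing is ΔT = 290.4 − 117.2 = 173.2 K.
The reversible limit is COP_R = T_C/ΔT = 0.6767, so W_min = Q_C/COP = Q_C·ΔT/T_C.
W_min = 50000 × 173.2/117.20 = 73890 Btu.

73900 Btu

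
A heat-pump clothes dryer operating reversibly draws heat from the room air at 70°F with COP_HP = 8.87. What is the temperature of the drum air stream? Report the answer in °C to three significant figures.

COP_HP = T_H/(T_H − T_C) rearranges to T_H = COP·T_C/(COP − 1).
With T_C = 294.26 K, T_H = 8.87 × 294.26/7.870 = 331.65 K.
Converting, 331.65 K = 58.50°C.

58.5 °C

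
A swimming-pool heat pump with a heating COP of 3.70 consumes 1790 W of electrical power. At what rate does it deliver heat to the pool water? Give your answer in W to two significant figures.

6600 W

Q̇_H = COP_HP × Ẇ = 3.70 × 1790 = 6623 W.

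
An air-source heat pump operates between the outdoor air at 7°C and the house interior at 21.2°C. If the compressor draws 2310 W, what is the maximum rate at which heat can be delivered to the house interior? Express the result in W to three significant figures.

47900 W

In absolute terms T_C = 280.15 K and T_H = 294.35 K, so ΔT = 14.20 K.
COP_Carnot = T_H/ΔT = 294.35/14.20 = 20.73.
Q̇_max = COP_Carnot × Ẇ = 20.73 × 2310 W = 47880 W.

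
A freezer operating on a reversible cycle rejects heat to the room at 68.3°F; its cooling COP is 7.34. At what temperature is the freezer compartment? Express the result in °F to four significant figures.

For a Carnot refrigerator COP_R = T_C/(T_H − T_C), so T_C = COP·T_H/(1 + COP).
With T_H = 293.32 K, T_C = 7.34 × 293.32/8.340 = 258.15 K.
Converting, 258.15 K = 4.99°F.

4.994 °F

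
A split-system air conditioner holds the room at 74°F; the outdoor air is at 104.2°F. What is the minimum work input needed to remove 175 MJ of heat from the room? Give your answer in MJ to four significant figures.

9.903 MJ

In absolute terms T_C = 296.48 K and T_H = 313.26 K, so ΔT = 16.78 K.
The reversible limit is COP_R = T_C/ΔT = 17.67, so W_min = Q_C/COP = Q_C·ΔT/T_C.
W_min = 175.0 × 16.78/296.48 = 9.903 MJ.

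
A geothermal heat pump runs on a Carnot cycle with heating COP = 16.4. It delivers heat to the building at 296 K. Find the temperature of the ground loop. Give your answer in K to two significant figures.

COP_HP = T_H/(T_H − T_C) gives T_H − T_C = T_H/COP.
With T_H = 296.00 K, T_C = 296.00 × (1 − 1/16.4) = 277.95 K.

280 K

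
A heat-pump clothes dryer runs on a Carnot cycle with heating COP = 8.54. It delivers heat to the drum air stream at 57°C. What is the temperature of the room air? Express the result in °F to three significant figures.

COP_HP = T_H/(T_H − T_C) gives T_H − T_C = T_H/COP.
With T_H = 330.15 K, T_C = 330.15 × (1 − 1/8.54) = 291.49 K.
Converting, 291.49 K = 65.01°F.

65.0 °F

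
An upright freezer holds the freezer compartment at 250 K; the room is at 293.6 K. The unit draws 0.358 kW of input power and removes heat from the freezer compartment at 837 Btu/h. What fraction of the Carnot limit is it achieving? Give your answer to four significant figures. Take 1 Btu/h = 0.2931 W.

Converting, Q̇_C = 837.0 Btu/h = 0.2453 kW, so COP_actual = Q̇_C/Ẇ = 0.2453/0.3580 = 0.6853.
The reservoir spacing is ΔT = 293.6 − 250 = 43.60 K.
COP_Carnot = T_C/ΔT = 250.00/43.60 = 5.734.
η_II = COP_actual/COP_Carnot = 0.6853/5.734 = 0.1195.

0.1195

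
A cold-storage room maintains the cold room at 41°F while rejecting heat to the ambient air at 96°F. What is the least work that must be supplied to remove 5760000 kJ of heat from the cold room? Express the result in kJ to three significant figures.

In absolute terms T_C = 278.15 K and T_H = 308.71 K, so ΔT = 30.56 K.
The reversible limit is COP_R = T_C/ΔT = 9.103, so W_min = Q_C/COP = Q_C·ΔT/T_C.
W_min = 5760000 × 30.56/278.15 = 632800 kJ.

633000 kJ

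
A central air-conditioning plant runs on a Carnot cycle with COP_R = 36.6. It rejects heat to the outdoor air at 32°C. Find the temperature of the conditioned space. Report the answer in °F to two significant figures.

For a Carnot refrigerator COP_R = T_C/(T_H − T_C), so T_C = COP·T_H/(1 + COP).
With T_H = 305.15 K, T_C = 36.6 × 305.15/37.60 = 297.03 K.
Converting, 297.03 K = 74.99°F.

75 °F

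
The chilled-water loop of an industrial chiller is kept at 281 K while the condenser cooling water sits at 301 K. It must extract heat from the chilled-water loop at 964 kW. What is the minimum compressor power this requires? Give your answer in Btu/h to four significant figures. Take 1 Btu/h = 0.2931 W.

The reservoir spacing is ΔT = 301 − 281 = 20.00 K.
COP_Carnot = T_C/ΔT = 281.00/20.00 = 14.05.
Ẇ_min = Q̇/COP_Carnot = 964.0/14.05 = 68.61 kW = 234100 Btu/h.

234100 Btu/h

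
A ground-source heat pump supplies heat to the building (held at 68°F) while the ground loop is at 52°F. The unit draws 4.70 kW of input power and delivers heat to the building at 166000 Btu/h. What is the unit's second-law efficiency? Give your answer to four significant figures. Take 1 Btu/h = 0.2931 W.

0.3139

Converting, Q̇_H = 166000 Btu/h = 48.65 kW, so COP_actual = Q̇_H/Ẇ = 48.65/4.700 = 10.35.
In absolute terms T_C = 284.26 K and T_H = 293.15 K, so ΔT = 8.889 K.
COP_Carnot = T_H/ΔT = 293.15/8.889 = 32.98.
η_II = COP_actual/COP_Carnot = 10.35/32.98 = 0.3139.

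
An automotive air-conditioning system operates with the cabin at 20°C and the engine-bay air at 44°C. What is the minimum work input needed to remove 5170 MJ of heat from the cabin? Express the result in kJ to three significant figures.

In absolute terms T_C = 293.15 K and T_H = 317.15 K, so ΔT = 24.00 K.
The reversible limit is COP_R = T_C/ΔT = 12.21, so W_min = Q_C/COP = Q_C·ΔT/T_C.
W_min = 5170 × 24.00/293.15 = 423.3 MJ = 423300 kJ.

423000 kJ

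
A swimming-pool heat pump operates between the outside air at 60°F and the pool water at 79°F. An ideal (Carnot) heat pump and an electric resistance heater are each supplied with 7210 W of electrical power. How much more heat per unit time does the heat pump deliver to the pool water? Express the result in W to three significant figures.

In absolute terms T_C = 288.71 K and T_H = 299.26 K, so ΔT = 10.56 K.
COP_Carnot = T_H/ΔT = 299.26/10.56 = 28.35.
The heat pump delivers Q̇_H = COP × Ẇ = 204400 W; the resistance heater delivers Ẇ = 7210 W.
Extra = (COP − 1)·Ẇ = 197200 W.

197000 W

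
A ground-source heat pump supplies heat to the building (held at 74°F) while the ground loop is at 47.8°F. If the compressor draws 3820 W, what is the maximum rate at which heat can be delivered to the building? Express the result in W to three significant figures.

In absolute terms T_C = 281.93 K and T_H = 296.48 K, so ΔT = 14.56 K.
COP_Carnot = T_H/ΔT = 296.48/14.56 = 20.37.
Q̇_max = COP_Carnot × Ẇ = 20.37 × 3820 W = 77810 W.

77800 W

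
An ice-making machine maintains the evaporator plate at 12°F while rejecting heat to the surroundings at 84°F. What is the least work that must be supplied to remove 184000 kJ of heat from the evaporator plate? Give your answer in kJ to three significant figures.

28100 kJ

In absolute terms T_C = 262.04 K and T_H = 302.04 K, so ΔT = 40.00 K.
The reversible limit is COP_R = T_C/ΔT = 6.551, so W_min = Q_C/COP = Q_C·ΔT/T_C.
W_min = 184000 × 40.00/262.04 = 28090 kJ.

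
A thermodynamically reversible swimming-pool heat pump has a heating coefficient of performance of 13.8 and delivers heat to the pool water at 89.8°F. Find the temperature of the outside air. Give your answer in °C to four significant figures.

COP_HP = T_H/(T_H − T_C) gives T_H − T_C = T_H/COP.
With T_H = 305.26 K, T_C = 305.26 × (1 − 1/13.8) = 283.14 K.
Converting, 283.14 K = 9.99°C.

9.991 °C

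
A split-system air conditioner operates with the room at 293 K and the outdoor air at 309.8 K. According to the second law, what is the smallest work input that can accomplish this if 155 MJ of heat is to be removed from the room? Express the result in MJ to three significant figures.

The reservoir spacing is ΔT = 309.8 − 293 = 16.80 K.
The reversible limit is COP_R = T_C/ΔT = 17.44, so W_min = Q_C/COP = Q_C·ΔT/T_C.
W_min = 155.0 × 16.80/293.00 = 8.887 MJ.

8.89 MJ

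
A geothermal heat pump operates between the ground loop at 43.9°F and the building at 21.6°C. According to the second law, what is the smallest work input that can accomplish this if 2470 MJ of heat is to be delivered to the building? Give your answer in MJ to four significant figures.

In absolute terms T_C = 279.76 K and T_H = 294.75 K, so ΔT = 14.99 K.
The reversible limit is COP_HP = T_H/ΔT = 19.66, so W_min = Q_H/COP = Q_H·ΔT/T_H.
W_min = 2470 × 14.99/294.75 = 125.6 MJ.

125.6 MJ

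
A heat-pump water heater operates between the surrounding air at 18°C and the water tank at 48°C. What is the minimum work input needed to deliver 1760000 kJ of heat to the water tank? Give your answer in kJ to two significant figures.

In absolute terms T_C = 291.15 K and T_H = 321.15 K, so ΔT = 30.00 K.
The reversible limit is COP_HP = T_H/ΔT = 10.71, so W_min = Q_H/COP = Q_H·ΔT/T_H.
W_min = 1760000 × 30.00/321.15 = 164400 kJ.

160000 kJ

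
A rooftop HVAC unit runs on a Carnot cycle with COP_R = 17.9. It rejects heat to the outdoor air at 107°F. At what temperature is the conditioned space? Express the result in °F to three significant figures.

77.0 °F

For a Carnot refrigerator COP_R = T_C/(T_H − T_C), so T_C = COP·T_H/(1 + COP).
With T_H = 314.82 K, T_C = 17.9 × 314.82/18.90 = 298.16 K.
Converting, 298.16 K = 77.02°F.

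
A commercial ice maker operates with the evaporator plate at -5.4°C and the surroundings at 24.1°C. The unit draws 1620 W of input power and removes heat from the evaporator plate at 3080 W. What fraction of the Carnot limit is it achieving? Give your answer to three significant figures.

COP_actual = Q̇_C/Ẇ = 3080/1620 = 1.901.
In absolute terms T_C = 267.75 K and T_H = 297.25 K, so ΔT = 29.50 K.
COP_Carnot = T_C/ΔT = 267.75/29.50 = 9.076.
η_II = COP_actual/COP_Carnot = 1.901/9.076 = 0.2095.

0.209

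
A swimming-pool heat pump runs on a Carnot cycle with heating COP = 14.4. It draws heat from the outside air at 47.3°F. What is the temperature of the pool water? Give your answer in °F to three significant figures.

COP_HP = T_H/(T_H − T_C) rearranges to T_H = COP·T_C/(COP − 1).
With T_C = 281.65 K, T_H = 14.4 × 281.65/13.40 = 302.67 K.
Converting, 302.67 K = 85.13°F.

85.1 °F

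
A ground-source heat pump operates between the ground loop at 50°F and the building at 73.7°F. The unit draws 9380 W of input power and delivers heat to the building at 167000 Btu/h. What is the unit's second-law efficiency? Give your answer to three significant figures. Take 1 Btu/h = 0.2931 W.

Converting, Q̇_H = 167000 Btu/h = 48950 W, so COP_actual = Q̇_H/Ẇ = 48950/9380 = 5.218.
In absolute terms T_C = 283.15 K and T_H = 296.32 K, so ΔT = 13.17 K.
COP_Carnot = T_H/ΔT = 296.32/13.17 = 22.51.
η_II = COP_actual/COP_Carnot = 5.218/22.51 = 0.2319.

0.232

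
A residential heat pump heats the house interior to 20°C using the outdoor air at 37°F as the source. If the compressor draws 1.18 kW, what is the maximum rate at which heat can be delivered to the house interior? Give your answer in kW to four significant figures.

20.09 kW

In absolute terms T_C = 275.93 K and T_H = 293.15 K, so ΔT = 17.22 K.
COP_Carnot = T_H/ΔT = 293.15/17.22 = 17.02.
Q̇_max = COP_Carnot × Ẇ = 17.02 × 1.180 kW = 20.09 kW.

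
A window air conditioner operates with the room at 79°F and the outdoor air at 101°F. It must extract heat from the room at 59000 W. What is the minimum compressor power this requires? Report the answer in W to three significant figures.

In absolute terms T_C = 299.26 K and T_H = 311.48 K, so ΔT = 12.22 K.
COP_Carnot = T_C/ΔT = 299.26/12.22 = 24.49.
Ẇ_min = Q̇/COP_Carnot = 59000/24.49 = 2410 W.

2410 W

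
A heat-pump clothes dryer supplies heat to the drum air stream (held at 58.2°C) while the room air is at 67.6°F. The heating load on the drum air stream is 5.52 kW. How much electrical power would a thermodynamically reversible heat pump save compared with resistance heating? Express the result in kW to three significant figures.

4.88 kW

In absolute terms T_C = 292.93 K and T_H = 331.35 K, so ΔT = 38.42 K.
COP_Carnot = T_H/ΔT = 331.35/38.42 = 8.624.
Resistance heating needs Ẇ_res = Q̇_H = 5.520 kW; the reversible heat pump needs only Ẇ_hp = Q̇_H/COP = 0.6401 kW.
Saving = 5.520 − 0.6401 = 4.880 kW.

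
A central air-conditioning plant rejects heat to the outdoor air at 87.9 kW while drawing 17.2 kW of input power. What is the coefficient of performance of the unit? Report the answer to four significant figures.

4.110

The first law gives Q̇_H = Q̇_C + Ẇ, so the three rates are Q̇_C = 70.70, Q̇_H = 87.90, Ẇ = 17.20 kW.
COP_R = Q̇_C/Ẇ = 70.70/17.20 = 4.110.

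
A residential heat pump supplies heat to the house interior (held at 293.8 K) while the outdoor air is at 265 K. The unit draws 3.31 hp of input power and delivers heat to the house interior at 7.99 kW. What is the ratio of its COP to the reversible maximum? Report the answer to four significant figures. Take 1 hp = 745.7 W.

0.3173

Converting, Q̇_H = 7.990 kW = 10.71 hp, so COP_actual = Q̇_H/Ẇ = 10.71/3.310 = 3.237.
The reservoir spacing is ΔT = 293.8 − 265 = 28.80 K.
COP_Carnot = T_H/ΔT = 293.80/28.80 = 10.20.
η_II = COP_actual/COP_Carnot = 3.237/10.20 = 0.3173.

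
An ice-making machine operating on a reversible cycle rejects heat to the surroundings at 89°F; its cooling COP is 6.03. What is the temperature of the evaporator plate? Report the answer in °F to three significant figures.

For a Carnot refrigerator COP_R = T_C/(T_H − T_C), so T_C = COP·T_H/(1 + COP).
With T_H = 304.82 K, T_C = 6.03 × 304.82/7.030 = 261.46 K.
Converting, 261.46 K = 10.95°F.

11.0 °F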